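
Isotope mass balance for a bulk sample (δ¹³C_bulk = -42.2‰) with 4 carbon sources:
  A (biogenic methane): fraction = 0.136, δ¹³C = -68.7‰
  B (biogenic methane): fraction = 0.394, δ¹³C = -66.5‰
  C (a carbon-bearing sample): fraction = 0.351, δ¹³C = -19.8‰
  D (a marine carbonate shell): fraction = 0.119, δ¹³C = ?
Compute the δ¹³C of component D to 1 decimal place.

Isotope mass balance: δ_bulk = Σ fᵢ·δᵢ.
-42.2 = 0.136×(-68.7) + 0.394×(-66.5) + 0.351×(-19.8) + 0.119×δ_D
0.119·δ_D = -42.2 − (-42.494) = 0.294
δ_D = 0.294 / 0.119 = 2.47‰

2.5‰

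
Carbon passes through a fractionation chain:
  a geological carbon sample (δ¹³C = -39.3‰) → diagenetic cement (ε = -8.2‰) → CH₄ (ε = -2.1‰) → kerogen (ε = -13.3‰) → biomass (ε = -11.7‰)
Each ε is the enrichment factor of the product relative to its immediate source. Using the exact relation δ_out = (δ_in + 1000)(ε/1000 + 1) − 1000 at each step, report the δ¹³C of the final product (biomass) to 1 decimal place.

-72.8‰

step 1: δ = (-39.30 + 1000)·(-8.2/1000 + 1) − 1000 = -47.18‰
step 2: δ = (-47.18 + 1000)·(-2.1/1000 + 1) − 1000 = -49.18‰
step 3: δ = (-49.18 + 1000)·(-13.3/1000 + 1) − 1000 = -61.82‰
step 4: δ = (-61.82 + 1000)·(-11.7/1000 + 1) − 1000 = -72.80‰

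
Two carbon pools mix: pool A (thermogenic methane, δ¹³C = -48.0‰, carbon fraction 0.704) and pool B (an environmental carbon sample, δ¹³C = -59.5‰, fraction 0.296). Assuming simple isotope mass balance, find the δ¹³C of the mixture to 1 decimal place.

δ_mix = f_A·δ_A + f_B·δ_B
δ_mix = 0.704 × (-48.0) + 0.296 × (-59.5)
δ_mix = -33.79 + -17.61 = -51.40‰

-51.4‰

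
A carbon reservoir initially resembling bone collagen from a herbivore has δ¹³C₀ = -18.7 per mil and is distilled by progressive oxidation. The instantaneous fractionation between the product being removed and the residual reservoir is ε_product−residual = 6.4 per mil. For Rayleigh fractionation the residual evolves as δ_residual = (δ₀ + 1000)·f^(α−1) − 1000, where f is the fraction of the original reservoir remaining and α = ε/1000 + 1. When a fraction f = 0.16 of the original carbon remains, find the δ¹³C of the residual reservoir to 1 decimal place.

Rayleigh residual: δ_res = (δ₀ + 1000)·f^(α−1) − 1000
α = ε/1000 + 1 = 1.00640, so α − 1 = 0.00640
f^(α−1) = 0.16^(0.00640) = 0.988340
δ_res = (-18.7 + 1000) × 0.988340 − 1000 = 969.858 − 1000 = -30.14 per mil

-30.1 per mil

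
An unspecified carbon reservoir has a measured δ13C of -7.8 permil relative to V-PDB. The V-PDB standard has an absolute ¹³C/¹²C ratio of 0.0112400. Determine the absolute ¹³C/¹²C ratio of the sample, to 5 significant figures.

R_sample = R_standard × (δ13C/1000 + 1)
R_sample = 0.0112400 × (-7.8/1000 + 1) = 0.0112400 × 0.992200
R_sample = 0.0111523

0.011152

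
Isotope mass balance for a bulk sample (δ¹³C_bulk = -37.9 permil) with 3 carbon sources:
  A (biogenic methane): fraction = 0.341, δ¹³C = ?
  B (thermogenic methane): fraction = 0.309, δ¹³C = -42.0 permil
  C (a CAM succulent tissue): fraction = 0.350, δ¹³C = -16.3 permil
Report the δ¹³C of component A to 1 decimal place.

-56.4 permil

Isotope mass balance: δ_bulk = Σ fᵢ·δᵢ.
-37.9 = 0.341×δ_A + 0.309×(-42.0) + 0.350×(-16.3)
0.341·δ_A = -37.9 − (-18.683) = -19.217
δ_A = -19.217 / 0.341 = -56.35 permil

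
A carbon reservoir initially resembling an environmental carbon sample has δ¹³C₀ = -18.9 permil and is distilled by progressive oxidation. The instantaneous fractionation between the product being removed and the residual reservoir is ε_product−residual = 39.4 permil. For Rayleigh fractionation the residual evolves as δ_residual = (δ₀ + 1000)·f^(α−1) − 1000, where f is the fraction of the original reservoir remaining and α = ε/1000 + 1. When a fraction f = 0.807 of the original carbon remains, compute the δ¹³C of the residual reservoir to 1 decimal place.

Rayleigh residual: δ_res = (δ₀ + 1000)·f^(α−1) − 1000
α = ε/1000 + 1 = 1.03940, so α − 1 = 0.03940
f^(α−1) = 0.807^(0.03940) = 0.991587
δ_res = (-18.9 + 1000) × 0.991587 − 1000 = 972.846 − 1000 = -27.15 permil

-27.2 permil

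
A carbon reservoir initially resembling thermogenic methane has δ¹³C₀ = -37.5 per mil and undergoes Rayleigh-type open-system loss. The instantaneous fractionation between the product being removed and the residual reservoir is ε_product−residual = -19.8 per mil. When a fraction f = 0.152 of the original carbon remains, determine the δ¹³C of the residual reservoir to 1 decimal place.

Rayleigh residual: δ_res = (δ₀ + 1000)·f^(α−1) − 1000
α = ε/1000 + 1 = 0.98020, so α − 1 = -0.01980
f^(α−1) = 0.152^(-0.01980) = 1.038005
δ_res = (-37.5 + 1000) × 1.038005 − 1000 = 999.080 − 1000 = -0.92 per mil

-0.9 per mil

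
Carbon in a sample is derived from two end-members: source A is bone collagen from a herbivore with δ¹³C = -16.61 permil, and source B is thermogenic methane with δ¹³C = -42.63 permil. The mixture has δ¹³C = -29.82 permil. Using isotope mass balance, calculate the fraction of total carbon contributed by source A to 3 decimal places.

δ_mix = f_A·δ_A + (1 − f_A)·δ_B  ⇒  f_A = (δ_mix − δ_B)/(δ_A − δ_B)
f_A = (-29.82 − (-42.63)) / (-16.61 − (-42.63))
f_A = 12.81 / 26.02 = 0.4923

0.492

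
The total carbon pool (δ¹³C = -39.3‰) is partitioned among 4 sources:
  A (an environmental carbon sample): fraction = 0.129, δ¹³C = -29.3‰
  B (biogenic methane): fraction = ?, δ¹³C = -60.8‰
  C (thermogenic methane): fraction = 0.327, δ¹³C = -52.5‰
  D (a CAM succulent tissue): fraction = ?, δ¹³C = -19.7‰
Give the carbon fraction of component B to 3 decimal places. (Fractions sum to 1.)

Let f_B and f_D be the unknown fractions; fractions sum to 1 so f_B + f_D = 0.544.
Mass balance: Σ fᵢ·δᵢ = δ_bulk ⇒ f_B·(-60.8) + f_D·(-19.7) = -39.3 − (-20.947) = -18.353
Substitute f_D = 0.544 − f_B:
f_B·(-60.8 − -19.7) = -18.353 − 0.544×(-19.7) = -7.636
f_B = -7.636 / -41.1 = 0.1858

0.186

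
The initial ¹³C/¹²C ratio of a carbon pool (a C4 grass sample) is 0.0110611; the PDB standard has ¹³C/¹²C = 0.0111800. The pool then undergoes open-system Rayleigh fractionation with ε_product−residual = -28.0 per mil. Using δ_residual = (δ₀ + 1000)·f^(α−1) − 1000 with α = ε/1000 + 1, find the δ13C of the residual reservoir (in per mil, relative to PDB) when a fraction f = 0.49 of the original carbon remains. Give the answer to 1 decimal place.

δ₀ = (0.0110611/0.0111800 − 1)×1000 = (0.989365 − 1)×1000 = -10.635 per mil
α − 1 = ε/1000 = -0.0280
f^(α−1) = 0.49^(-0.0280) = 1.020175
δ_res = (-10.635 + 1000) × 1.020175 − 1000 = 1009.325 − 1000 = 9.32 per mil

9.3 per mil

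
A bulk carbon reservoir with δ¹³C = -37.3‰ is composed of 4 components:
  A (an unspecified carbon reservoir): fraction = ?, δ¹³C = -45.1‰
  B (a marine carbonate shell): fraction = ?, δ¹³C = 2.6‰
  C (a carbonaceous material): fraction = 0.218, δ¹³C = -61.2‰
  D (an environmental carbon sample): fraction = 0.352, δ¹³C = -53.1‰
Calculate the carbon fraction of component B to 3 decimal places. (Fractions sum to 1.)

0.296

Let f_B and f_A be the unknown fractions; fractions sum to 1 so f_B + f_A = 0.430.
Mass balance: Σ fᵢ·δᵢ = δ_bulk ⇒ f_B·(2.6) + f_A·(-45.1) = -37.3 − (-32.033) = -5.267
Substitute f_A = 0.430 − f_B:
f_B·(2.6 − -45.1) = -5.267 − 0.430×(-45.1) = 14.126
f_B = 14.126 / 47.7 = 0.2961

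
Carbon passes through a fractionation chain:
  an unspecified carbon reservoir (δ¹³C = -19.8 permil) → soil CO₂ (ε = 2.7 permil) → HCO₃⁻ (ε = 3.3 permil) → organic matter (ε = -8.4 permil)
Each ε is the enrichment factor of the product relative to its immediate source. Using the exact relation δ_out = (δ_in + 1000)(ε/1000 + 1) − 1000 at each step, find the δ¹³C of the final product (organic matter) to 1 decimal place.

step 1: δ = (-19.80 + 1000)·(2.7/1000 + 1) − 1000 = -17.15 permil
step 2: δ = (-17.15 + 1000)·(3.3/1000 + 1) − 1000 = -13.91 permil
step 3: δ = (-13.91 + 1000)·(-8.4/1000 + 1) − 1000 = -22.19 permil

-22.2 permil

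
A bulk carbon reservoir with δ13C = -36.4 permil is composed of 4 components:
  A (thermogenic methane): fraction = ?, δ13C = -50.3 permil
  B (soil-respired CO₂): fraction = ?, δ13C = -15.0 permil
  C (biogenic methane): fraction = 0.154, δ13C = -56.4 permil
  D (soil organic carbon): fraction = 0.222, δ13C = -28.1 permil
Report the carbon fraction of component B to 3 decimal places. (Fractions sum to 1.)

Let f_B and f_A be the unknown fractions; fractions sum to 1 so f_B + f_A = 0.624.
Mass balance: Σ fᵢ·δᵢ = δ_bulk ⇒ f_B·(-15.0) + f_A·(-50.3) = -36.4 − (-14.924) = -21.476
Substitute f_A = 0.624 − f_B:
f_B·(-15.0 − -50.3) = -21.476 − 0.624×(-50.3) = 9.911
f_B = 9.911 / 35.3 = 0.2808

0.281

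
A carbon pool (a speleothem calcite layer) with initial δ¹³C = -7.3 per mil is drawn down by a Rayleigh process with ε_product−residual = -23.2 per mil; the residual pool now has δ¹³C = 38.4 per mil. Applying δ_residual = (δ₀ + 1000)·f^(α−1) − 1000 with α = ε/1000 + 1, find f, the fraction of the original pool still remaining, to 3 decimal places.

α − 1 = ε/1000 = -0.0232
(δ_res + 1000)/(δ₀ + 1000) = (38.4 + 1000)/(-7.3 + 1000) = 1038.4/992.7 = 1.046036
f = 1.046036^(1/-0.0232) = exp(ln(1.046036)/-0.0232) = exp(0.04501/-0.0232)
f = exp(-1.9400) = 0.1437

0.144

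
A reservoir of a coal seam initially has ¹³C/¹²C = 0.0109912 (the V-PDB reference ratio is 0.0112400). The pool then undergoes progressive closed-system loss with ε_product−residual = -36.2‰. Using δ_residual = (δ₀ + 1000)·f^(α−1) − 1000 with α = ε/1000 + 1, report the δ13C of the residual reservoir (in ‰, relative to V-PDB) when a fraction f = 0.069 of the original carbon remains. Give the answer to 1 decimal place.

77.2‰

δ₀ = (0.0109912/0.0112400 − 1)×1000 = (0.977865 − 1)×1000 = -22.135‰
α − 1 = ε/1000 = -0.0362
f^(α−1) = 0.069^(-0.0362) = 1.101625
δ_res = (-22.135 + 1000) × 1.101625 − 1000 = 1077.240 − 1000 = 77.24‰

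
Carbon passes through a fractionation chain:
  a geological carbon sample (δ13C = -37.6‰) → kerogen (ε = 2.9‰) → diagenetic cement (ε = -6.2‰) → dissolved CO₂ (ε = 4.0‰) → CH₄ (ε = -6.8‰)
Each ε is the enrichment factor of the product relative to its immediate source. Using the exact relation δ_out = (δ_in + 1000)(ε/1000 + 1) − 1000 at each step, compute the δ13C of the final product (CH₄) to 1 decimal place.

-43.5‰

step 1: δ = (-37.60 + 1000)·(2.9/1000 + 1) − 1000 = -34.81‰
step 2: δ = (-34.81 + 1000)·(-6.2/1000 + 1) − 1000 = -40.79‰
step 3: δ = (-40.79 + 1000)·(4.0/1000 + 1) − 1000 = -36.96‰
step 4: δ = (-36.96 + 1000)·(-6.8/1000 + 1) − 1000 = -43.51‰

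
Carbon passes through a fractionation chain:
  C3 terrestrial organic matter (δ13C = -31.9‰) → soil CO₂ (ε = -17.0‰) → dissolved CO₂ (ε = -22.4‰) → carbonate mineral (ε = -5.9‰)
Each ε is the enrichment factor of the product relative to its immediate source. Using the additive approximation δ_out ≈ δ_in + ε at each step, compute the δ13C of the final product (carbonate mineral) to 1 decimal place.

-77.2‰

step 1: δ ≈ -31.9 + (-17.0) = -48.9‰
step 2: δ ≈ -48.9 + (-22.4) = -71.3‰
step 3: δ ≈ -71.3 + (-5.9) = -77.2‰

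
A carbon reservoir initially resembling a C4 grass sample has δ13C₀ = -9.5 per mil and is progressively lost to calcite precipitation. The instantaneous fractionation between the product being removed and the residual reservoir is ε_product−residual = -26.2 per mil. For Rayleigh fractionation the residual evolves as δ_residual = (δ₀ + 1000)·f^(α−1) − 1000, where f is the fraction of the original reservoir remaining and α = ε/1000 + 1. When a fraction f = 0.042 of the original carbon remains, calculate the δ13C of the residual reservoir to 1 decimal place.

Rayleigh residual: δ_res = (δ₀ + 1000)·f^(α−1) − 1000
α = ε/1000 + 1 = 0.97380, so α − 1 = -0.02620
f^(α−1) = 0.042^(-0.02620) = 1.086603
δ_res = (-9.5 + 1000) × 1.086603 − 1000 = 1076.280 − 1000 = 76.28 per mil

76.3 per mil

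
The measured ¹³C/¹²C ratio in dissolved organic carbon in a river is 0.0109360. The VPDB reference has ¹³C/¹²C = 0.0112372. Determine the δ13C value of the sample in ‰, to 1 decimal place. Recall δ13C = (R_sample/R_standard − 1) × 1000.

δ13C = (R_sample / R_standard − 1) × 1000
R_sample / R_standard = 0.0109360 / 0.0112372 = 0.973196
δ13C = (0.973196 − 1) × 1000 = -26.80‰

-26.8‰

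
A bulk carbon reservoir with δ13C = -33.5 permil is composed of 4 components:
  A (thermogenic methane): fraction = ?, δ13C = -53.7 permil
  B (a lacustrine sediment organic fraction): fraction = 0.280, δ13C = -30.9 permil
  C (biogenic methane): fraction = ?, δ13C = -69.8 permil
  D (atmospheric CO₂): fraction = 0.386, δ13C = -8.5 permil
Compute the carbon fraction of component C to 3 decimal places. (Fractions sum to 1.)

Let f_C and f_A be the unknown fractions; fractions sum to 1 so f_C + f_A = 0.334.
Mass balance: Σ fᵢ·δᵢ = δ_bulk ⇒ f_C·(-69.8) + f_A·(-53.7) = -33.5 − (-11.933) = -21.567
Substitute f_A = 0.334 − f_C:
f_C·(-69.8 − -53.7) = -21.567 − 0.334×(-53.7) = -3.631
f_C = -3.631 / -16.1 = 0.2255

0.226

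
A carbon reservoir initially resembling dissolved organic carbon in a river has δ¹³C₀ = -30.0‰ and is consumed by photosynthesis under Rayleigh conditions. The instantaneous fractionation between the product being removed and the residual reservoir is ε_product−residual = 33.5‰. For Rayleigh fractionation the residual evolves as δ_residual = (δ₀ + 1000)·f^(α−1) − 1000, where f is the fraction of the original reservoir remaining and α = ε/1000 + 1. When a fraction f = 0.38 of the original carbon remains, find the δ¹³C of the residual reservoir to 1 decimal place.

-60.9‰

Rayleigh residual: δ_res = (δ₀ + 1000)·f^(α−1) − 1000
α = ε/1000 + 1 = 1.03350, so α − 1 = 0.03350
f^(α−1) = 0.38^(0.03350) = 0.968106
δ_res = (-30.0 + 1000) × 0.968106 − 1000 = 939.062 − 1000 = -60.94‰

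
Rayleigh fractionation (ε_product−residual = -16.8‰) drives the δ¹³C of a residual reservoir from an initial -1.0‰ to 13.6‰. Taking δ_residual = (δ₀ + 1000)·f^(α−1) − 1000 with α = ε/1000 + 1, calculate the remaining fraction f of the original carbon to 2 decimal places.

0.42

α − 1 = ε/1000 = -0.0168
(δ_res + 1000)/(δ₀ + 1000) = (13.6 + 1000)/(-1.0 + 1000) = 1013.6/999.0 = 1.014615
f = 1.014615^(1/-0.0168) = exp(ln(1.014615)/-0.0168) = exp(0.01451/-0.0168)
f = exp(-0.8636) = 0.4216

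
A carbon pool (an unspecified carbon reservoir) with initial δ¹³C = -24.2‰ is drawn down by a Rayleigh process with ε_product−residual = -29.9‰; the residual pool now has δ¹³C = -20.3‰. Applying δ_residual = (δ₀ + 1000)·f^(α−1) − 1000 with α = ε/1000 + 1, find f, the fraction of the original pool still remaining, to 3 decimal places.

0.875

α − 1 = ε/1000 = -0.0299
(δ_res + 1000)/(δ₀ + 1000) = (-20.3 + 1000)/(-24.2 + 1000) = 979.7/975.8 = 1.003997
f = 1.003997^(1/-0.0299) = exp(ln(1.003997)/-0.0299) = exp(0.00399/-0.0299)
f = exp(-0.1334) = 0.8751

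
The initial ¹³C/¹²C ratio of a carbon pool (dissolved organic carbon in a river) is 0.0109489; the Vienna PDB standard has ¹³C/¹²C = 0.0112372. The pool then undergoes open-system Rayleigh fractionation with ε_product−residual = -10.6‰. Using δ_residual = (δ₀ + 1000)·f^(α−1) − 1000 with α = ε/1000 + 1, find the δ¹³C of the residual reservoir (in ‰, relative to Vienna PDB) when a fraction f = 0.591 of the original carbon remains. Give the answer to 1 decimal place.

-20.2‰

δ₀ = (0.0109489/0.0112372 − 1)×1000 = (0.974344 − 1)×1000 = -25.656‰
α − 1 = ε/1000 = -0.0106
f^(α−1) = 0.591^(-0.0106) = 1.005591
δ_res = (-25.656 + 1000) × 1.005591 − 1000 = 979.791 − 1000 = -20.21‰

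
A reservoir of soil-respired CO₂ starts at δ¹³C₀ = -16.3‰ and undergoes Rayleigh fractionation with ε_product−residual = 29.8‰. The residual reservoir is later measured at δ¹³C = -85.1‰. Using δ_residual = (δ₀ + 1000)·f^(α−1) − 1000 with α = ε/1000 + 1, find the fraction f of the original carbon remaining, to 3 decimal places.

0.088

α − 1 = ε/1000 = 0.0298
(δ_res + 1000)/(δ₀ + 1000) = (-85.1 + 1000)/(-16.3 + 1000) = 914.9/983.7 = 0.930060
f = 0.930060^(1/0.0298) = exp(ln(0.930060)/0.0298) = exp(-0.07251/0.0298)
f = exp(-2.4331) = 0.0878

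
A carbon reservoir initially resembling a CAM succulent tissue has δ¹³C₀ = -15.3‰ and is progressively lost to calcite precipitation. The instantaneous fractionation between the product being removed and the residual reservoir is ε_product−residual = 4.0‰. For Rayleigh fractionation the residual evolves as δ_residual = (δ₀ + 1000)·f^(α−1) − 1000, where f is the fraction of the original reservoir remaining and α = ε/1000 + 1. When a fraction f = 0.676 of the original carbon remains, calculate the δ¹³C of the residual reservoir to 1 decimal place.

-16.8‰

Rayleigh residual: δ_res = (δ₀ + 1000)·f^(α−1) − 1000
α = ε/1000 + 1 = 1.00400, so α − 1 = 0.00400
f^(α−1) = 0.676^(0.00400) = 0.998435
δ_res = (-15.3 + 1000) × 0.998435 − 1000 = 983.159 − 1000 = -16.84‰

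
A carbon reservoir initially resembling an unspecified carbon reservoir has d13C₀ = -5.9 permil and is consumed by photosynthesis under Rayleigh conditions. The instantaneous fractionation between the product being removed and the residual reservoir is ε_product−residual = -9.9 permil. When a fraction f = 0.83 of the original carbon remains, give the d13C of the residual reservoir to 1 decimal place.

Rayleigh residual: δ_res = (δ₀ + 1000)·f^(α−1) − 1000
α = ε/1000 + 1 = 0.99010, so α − 1 = -0.00990
f^(α−1) = 0.83^(-0.00990) = 1.001846
δ_res = (-5.9 + 1000) × 1.001846 − 1000 = 995.935 − 1000 = -4.06 permil

-4.1 permil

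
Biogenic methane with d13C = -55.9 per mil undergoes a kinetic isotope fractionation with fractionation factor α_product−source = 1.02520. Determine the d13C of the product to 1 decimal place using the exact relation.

δ_product = (δ_source + 1000)·α − 1000
δ_product = (-55.9 + 1000) × 1.02520 − 1000
δ_product = 967.891 − 1000 = -32.11 per mil

-32.1 per mil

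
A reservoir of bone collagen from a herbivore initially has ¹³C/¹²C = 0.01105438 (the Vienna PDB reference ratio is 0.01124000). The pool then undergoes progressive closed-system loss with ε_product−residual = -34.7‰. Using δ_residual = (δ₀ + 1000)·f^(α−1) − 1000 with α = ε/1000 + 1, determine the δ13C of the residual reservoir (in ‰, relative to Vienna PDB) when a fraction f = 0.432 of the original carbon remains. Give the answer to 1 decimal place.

δ₀ = (0.01105438/0.01124000 − 1)×1000 = (0.983486 − 1)×1000 = -16.514‰
α − 1 = ε/1000 = -0.0347
f^(α−1) = 0.432^(-0.0347) = 1.029553
δ_res = (-16.514 + 1000) × 1.029553 − 1000 = 1012.551 − 1000 = 12.55‰

12.6‰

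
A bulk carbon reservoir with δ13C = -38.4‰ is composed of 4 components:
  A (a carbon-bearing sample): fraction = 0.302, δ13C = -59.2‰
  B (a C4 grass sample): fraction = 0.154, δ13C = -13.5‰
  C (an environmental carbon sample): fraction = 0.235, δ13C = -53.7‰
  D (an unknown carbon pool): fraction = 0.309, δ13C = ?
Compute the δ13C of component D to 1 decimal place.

Isotope mass balance: δ_bulk = Σ fᵢ·δᵢ.
-38.4 = 0.302×(-59.2) + 0.154×(-13.5) + 0.235×(-53.7) + 0.309×δ_D
0.309·δ_D = -38.4 − (-32.577) = -5.823
δ_D = -5.823 / 0.309 = -18.84‰

-18.8‰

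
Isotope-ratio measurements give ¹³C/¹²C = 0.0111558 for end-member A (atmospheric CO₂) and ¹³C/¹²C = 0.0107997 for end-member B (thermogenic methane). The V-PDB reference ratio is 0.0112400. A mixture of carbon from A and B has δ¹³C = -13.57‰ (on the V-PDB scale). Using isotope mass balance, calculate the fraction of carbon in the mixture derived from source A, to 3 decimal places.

δ_A = (0.0111558/0.0112400 − 1)×1000 = (0.992509 − 1)×1000 = -7.491‰
δ_B = (0.0107997/0.0112400 − 1)×1000 = (0.960827 − 1)×1000 = -39.173‰
f_A = (δ_mix − δ_B)/(δ_A − δ_B) = (-13.57 − (-39.173))/(-7.491 − (-39.173))
f_A = 25.603 / 31.681 = 0.8081

0.808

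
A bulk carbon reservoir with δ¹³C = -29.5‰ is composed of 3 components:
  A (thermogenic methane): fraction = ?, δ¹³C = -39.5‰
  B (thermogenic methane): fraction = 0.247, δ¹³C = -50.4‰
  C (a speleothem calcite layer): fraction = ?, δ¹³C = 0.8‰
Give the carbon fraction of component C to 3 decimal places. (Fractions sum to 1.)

0.315

Let f_C and f_A be the unknown fractions; fractions sum to 1 so f_C + f_A = 0.753.
Mass balance: Σ fᵢ·δᵢ = δ_bulk ⇒ f_C·(0.8) + f_A·(-39.5) = -29.5 − (-12.449) = -17.051
Substitute f_A = 0.753 − f_C:
f_C·(0.8 − -39.5) = -17.051 − 0.753×(-39.5) = 12.692
f_C = 12.692 / 40.3 = 0.3149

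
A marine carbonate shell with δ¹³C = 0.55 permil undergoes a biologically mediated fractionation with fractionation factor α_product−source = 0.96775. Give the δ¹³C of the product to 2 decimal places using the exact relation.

-31.72 permil

δ_product = (δ_source + 1000)·α − 1000
δ_product = (0.55 + 1000) × 0.96775 − 1000
δ_product = 968.282 − 1000 = -31.718 permil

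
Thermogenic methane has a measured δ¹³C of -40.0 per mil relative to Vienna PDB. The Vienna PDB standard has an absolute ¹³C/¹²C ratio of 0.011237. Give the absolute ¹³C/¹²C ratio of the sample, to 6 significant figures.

R_sample = R_standard × (δ¹³C/1000 + 1)
R_sample = 0.011237 × (-40.0/1000 + 1) = 0.011237 × 0.960000
R_sample = 0.0107875

0.0107875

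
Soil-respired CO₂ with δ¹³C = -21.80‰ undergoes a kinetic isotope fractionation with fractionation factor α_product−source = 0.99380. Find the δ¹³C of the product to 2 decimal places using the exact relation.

-27.86‰

δ_product = (δ_source + 1000)·α − 1000
δ_product = (-21.80 + 1000) × 0.99380 − 1000
δ_product = 972.135 − 1000 = -27.865‰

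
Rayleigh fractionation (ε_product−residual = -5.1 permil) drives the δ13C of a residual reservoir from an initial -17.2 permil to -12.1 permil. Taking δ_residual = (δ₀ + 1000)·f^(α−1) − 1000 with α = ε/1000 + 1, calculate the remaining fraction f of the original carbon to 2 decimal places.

α − 1 = ε/1000 = -0.0051
(δ_res + 1000)/(δ₀ + 1000) = (-12.1 + 1000)/(-17.2 + 1000) = 987.9/982.8 = 1.005189
f = 1.005189^(1/-0.0051) = exp(ln(1.005189)/-0.0051) = exp(0.00518/-0.0051)
f = exp(-1.0149) = 0.3624

0.36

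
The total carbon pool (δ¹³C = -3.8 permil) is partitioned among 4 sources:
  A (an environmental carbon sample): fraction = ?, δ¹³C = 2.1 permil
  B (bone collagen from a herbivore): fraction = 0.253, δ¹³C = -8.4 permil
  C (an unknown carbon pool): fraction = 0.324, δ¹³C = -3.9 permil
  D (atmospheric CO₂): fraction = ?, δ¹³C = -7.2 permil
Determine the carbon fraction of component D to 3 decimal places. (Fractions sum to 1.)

Let f_D and f_A be the unknown fractions; fractions sum to 1 so f_D + f_A = 0.423.
Mass balance: Σ fᵢ·δᵢ = δ_bulk ⇒ f_D·(-7.2) + f_A·(2.1) = -3.8 − (-3.389) = -0.411
Substitute f_A = 0.423 − f_D:
f_D·(-7.2 − 2.1) = -0.411 − 0.423×(2.1) = -1.300
f_D = -1.300 / -9.3 = 0.1397

0.140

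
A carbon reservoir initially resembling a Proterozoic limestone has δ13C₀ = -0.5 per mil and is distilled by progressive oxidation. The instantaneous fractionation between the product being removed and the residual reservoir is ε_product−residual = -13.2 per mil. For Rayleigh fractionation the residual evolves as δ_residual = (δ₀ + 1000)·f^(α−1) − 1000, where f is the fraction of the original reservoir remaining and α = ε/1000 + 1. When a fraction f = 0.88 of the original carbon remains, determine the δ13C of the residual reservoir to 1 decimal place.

Rayleigh residual: δ_res = (δ₀ + 1000)·f^(α−1) − 1000
α = ε/1000 + 1 = 0.98680, so α − 1 = -0.01320
f^(α−1) = 0.88^(-0.01320) = 1.001689
δ_res = (-0.5 + 1000) × 1.001689 − 1000 = 1001.188 − 1000 = 1.19 per mil

1.2 per mil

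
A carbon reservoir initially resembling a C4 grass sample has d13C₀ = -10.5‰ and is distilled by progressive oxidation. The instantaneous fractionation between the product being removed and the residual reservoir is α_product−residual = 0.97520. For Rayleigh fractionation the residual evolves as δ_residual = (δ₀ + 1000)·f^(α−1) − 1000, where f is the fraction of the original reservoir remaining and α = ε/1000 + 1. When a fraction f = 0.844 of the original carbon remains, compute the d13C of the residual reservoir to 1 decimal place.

-6.3‰

Rayleigh residual: δ_res = (δ₀ + 1000)·f^(α−1) − 1000
α − 1 = -0.02480
f^(α−1) = 0.844^(-0.02480) = 1.004215
δ_res = (-10.5 + 1000) × 1.004215 − 1000 = 993.671 − 1000 = -6.33‰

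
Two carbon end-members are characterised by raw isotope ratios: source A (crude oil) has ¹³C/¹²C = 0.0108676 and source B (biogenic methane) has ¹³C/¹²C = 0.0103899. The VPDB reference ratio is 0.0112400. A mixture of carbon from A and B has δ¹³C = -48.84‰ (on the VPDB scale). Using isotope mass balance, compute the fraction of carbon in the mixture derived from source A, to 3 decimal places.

0.630

δ_A = (0.0108676/0.0112400 − 1)×1000 = (0.966868 − 1)×1000 = -33.132‰
δ_B = (0.0103899/0.0112400 − 1)×1000 = (0.924368 − 1)×1000 = -75.632‰
f_A = (δ_mix − δ_B)/(δ_A − δ_B) = (-48.84 − (-75.632))/(-33.132 − (-75.632))
f_A = 26.792 / 42.500 = 0.6304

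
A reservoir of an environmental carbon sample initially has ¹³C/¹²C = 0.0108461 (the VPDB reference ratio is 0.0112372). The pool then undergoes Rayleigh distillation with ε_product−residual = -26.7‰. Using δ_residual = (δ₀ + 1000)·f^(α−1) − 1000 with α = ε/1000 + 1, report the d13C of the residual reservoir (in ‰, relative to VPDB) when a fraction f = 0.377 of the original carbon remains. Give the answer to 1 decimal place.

δ₀ = (0.0108461/0.0112372 − 1)×1000 = (0.965196 − 1)×1000 = -34.804‰
α − 1 = ε/1000 = -0.0267
f^(α−1) = 0.377^(-0.0267) = 1.026388
δ_res = (-34.804 + 1000) × 1.026388 − 1000 = 990.666 − 1000 = -9.33‰

-9.3‰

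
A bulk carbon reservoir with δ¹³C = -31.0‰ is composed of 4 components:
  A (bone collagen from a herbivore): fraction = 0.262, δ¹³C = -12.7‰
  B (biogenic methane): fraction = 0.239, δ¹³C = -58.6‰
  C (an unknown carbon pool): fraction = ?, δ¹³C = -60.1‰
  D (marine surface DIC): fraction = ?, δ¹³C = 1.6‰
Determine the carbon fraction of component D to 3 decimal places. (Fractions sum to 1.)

Let f_D and f_C be the unknown fractions; fractions sum to 1 so f_D + f_C = 0.499.
Mass balance: Σ fᵢ·δᵢ = δ_bulk ⇒ f_D·(1.6) + f_C·(-60.1) = -31.0 − (-17.333) = -13.667
Substitute f_C = 0.499 − f_D:
f_D·(1.6 − -60.1) = -13.667 − 0.499×(-60.1) = 16.323
f_D = 16.323 / 61.7 = 0.2645

0.265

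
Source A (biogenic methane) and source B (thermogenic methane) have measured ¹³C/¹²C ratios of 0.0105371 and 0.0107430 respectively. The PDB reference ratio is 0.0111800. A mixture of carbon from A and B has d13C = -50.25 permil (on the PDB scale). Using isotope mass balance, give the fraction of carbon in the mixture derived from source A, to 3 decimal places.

δ_A = (0.0105371/0.0111800 − 1)×1000 = (0.942496 − 1)×1000 = -57.504 permil
δ_B = (0.0107430/0.0111800 − 1)×1000 = (0.960912 − 1)×1000 = -39.088 permil
f_A = (δ_mix − δ_B)/(δ_A − δ_B) = (-50.25 − (-39.088))/(-57.504 − (-39.088))
f_A = -11.162 / -18.417 = 0.6061

0.606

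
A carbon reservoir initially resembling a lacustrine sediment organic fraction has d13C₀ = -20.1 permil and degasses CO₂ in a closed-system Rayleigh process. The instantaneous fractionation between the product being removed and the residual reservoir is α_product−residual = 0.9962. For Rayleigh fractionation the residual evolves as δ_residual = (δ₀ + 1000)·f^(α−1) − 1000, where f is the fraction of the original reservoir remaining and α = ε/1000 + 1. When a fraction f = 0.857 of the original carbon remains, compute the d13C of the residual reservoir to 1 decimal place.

Rayleigh residual: δ_res = (δ₀ + 1000)·f^(α−1) − 1000
α − 1 = -0.00380
f^(α−1) = 0.857^(-0.00380) = 1.000587
δ_res = (-20.1 + 1000) × 1.000587 − 1000 = 980.475 − 1000 = -19.53 permil

-19.5 permil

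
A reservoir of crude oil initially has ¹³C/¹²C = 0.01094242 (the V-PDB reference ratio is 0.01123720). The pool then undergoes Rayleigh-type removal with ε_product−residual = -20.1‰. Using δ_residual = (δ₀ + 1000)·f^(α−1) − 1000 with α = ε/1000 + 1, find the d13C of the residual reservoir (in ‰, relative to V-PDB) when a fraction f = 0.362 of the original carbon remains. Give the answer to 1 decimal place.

-6.1‰

δ₀ = (0.01094242/0.01123720 − 1)×1000 = (0.973767 − 1)×1000 = -26.233‰
α − 1 = ε/1000 = -0.0201
f^(α−1) = 0.362^(-0.0201) = 1.020634
δ_res = (-26.233 + 1000) × 1.020634 − 1000 = 993.860 − 1000 = -6.14‰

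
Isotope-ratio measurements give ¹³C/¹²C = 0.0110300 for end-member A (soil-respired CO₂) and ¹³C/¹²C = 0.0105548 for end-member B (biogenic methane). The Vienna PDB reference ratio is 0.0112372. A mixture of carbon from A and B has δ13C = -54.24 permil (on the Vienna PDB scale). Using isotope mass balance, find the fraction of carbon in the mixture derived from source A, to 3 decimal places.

0.153

δ_A = (0.0110300/0.0112372 − 1)×1000 = (0.981561 − 1)×1000 = -18.439 permil
δ_B = (0.0105548/0.0112372 − 1)×1000 = (0.939273 − 1)×1000 = -60.727 permil
f_A = (δ_mix − δ_B)/(δ_A − δ_B) = (-54.24 − (-60.727))/(-18.439 − (-60.727))
f_A = 6.487 / 42.288 = 0.1534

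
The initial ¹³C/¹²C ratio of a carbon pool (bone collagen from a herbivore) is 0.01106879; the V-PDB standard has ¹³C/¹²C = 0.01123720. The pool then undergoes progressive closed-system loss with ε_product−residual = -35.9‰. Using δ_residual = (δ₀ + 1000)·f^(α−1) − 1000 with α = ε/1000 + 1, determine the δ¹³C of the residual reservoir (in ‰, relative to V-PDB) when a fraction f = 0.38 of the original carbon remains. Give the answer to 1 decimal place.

19.8‰

δ₀ = (0.01106879/0.01123720 − 1)×1000 = (0.985013 − 1)×1000 = -14.987‰
α − 1 = ε/1000 = -0.0359
f^(α−1) = 0.38^(-0.0359) = 1.035347
δ_res = (-14.987 + 1000) × 1.035347 − 1000 = 1019.830 − 1000 = 19.83‰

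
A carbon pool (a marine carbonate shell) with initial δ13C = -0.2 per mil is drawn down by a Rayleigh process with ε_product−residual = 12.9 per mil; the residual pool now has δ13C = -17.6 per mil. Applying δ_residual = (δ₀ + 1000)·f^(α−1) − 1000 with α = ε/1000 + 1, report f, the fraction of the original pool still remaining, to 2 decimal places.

α − 1 = ε/1000 = 0.0129
(δ_res + 1000)/(δ₀ + 1000) = (-17.6 + 1000)/(-0.2 + 1000) = 982.4/999.8 = 0.982597
f = 0.982597^(1/0.0129) = exp(ln(0.982597)/0.0129) = exp(-0.01756/0.0129)
f = exp(-1.3610) = 0.2564

0.26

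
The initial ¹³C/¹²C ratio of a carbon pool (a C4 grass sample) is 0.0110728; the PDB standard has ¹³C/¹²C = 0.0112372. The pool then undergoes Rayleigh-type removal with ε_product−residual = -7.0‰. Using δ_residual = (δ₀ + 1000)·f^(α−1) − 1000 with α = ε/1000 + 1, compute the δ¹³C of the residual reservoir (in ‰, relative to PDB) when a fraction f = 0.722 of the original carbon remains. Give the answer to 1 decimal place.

δ₀ = (0.0110728/0.0112372 − 1)×1000 = (0.985370 − 1)×1000 = -14.630‰
α − 1 = ε/1000 = -0.0070
f^(α−1) = 0.722^(-0.0070) = 1.002283
δ_res = (-14.630 + 1000) × 1.002283 − 1000 = 987.619 − 1000 = -12.38‰

-12.4‰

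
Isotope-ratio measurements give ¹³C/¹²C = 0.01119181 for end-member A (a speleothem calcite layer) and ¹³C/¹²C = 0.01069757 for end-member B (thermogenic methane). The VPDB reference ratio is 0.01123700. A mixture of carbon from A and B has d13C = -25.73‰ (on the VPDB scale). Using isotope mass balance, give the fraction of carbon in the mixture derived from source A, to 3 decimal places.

0.506

δ_A = (0.01119181/0.01123700 − 1)×1000 = (0.995978 − 1)×1000 = -4.022‰
δ_B = (0.01069757/0.01123700 − 1)×1000 = (0.951995 − 1)×1000 = -48.005‰
f_A = (δ_mix − δ_B)/(δ_A − δ_B) = (-25.73 − (-48.005))/(-4.022 − (-48.005))
f_A = 22.275 / 43.983 = 0.5064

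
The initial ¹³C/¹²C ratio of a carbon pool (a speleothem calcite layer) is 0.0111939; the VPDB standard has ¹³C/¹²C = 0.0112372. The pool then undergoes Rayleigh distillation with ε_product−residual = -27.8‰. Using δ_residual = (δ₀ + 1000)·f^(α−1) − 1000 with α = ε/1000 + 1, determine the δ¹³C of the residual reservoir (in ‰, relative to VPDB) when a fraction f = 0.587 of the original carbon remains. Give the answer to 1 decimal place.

δ₀ = (0.0111939/0.0112372 − 1)×1000 = (0.996147 − 1)×1000 = -3.853‰
α − 1 = ε/1000 = -0.0278
f^(α−1) = 0.587^(-0.0278) = 1.014920
δ_res = (-3.853 + 1000) × 1.014920 − 1000 = 1011.009 − 1000 = 11.01‰

11.0‰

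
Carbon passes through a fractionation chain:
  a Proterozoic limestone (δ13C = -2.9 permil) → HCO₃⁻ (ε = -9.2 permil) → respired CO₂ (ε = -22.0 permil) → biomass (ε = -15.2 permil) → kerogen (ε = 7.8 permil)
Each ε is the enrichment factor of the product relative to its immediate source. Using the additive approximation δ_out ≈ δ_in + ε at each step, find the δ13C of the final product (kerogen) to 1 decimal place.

step 1: δ ≈ -2.9 + (-9.2) = -12.1 permil
step 2: δ ≈ -12.1 + (-22.0) = -34.1 permil
step 3: δ ≈ -34.1 + (-15.2) = -49.3 permil
step 4: δ ≈ -49.3 + (7.8) = -41.5 permil

-41.5 permil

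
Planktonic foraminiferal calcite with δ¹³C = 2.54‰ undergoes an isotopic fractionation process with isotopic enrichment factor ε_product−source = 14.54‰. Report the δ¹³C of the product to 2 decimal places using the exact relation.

17.12‰

Exactly, δ_product = (δ_source + 1000)·(ε/1000 + 1) − 1000.
δ_product = (2.54 + 1000) × (14.54/1000 + 1) − 1000
δ_product = 17.117‰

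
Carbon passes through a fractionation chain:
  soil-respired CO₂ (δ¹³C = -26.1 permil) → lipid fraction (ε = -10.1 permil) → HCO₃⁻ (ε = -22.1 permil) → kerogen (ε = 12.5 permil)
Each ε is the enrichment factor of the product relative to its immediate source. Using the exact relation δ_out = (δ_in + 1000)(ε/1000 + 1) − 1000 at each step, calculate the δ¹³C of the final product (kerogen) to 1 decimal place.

-45.5 permil

step 1: δ = (-26.10 + 1000)·(-10.1/1000 + 1) − 1000 = -35.94 permil
step 2: δ = (-35.94 + 1000)·(-22.1/1000 + 1) − 1000 = -57.24 permil
step 3: δ = (-57.24 + 1000)·(12.5/1000 + 1) − 1000 = -45.46 permil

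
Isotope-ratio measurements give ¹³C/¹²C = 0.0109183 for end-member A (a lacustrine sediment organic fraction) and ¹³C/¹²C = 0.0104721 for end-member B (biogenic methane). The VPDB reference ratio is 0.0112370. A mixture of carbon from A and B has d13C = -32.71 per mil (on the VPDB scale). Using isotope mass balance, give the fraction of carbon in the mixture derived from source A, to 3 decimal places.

δ_A = (0.0109183/0.0112370 − 1)×1000 = (0.971638 − 1)×1000 = -28.362 per mil
δ_B = (0.0104721/0.0112370 − 1)×1000 = (0.931930 − 1)×1000 = -68.070 per mil
f_A = (δ_mix − δ_B)/(δ_A − δ_B) = (-32.71 − (-68.070))/(-28.362 − (-68.070))
f_A = 35.360 / 39.708 = 0.8905

0.890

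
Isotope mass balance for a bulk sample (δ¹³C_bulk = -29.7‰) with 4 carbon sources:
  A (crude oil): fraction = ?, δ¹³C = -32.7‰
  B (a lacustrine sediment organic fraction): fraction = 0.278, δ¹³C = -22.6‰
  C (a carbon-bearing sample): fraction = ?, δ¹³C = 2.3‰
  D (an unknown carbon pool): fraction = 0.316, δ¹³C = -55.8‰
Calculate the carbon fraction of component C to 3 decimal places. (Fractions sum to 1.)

Let f_C and f_A be the unknown fractions; fractions sum to 1 so f_C + f_A = 0.406.
Mass balance: Σ fᵢ·δᵢ = δ_bulk ⇒ f_C·(2.3) + f_A·(-32.7) = -29.7 − (-23.916) = -5.784
Substitute f_A = 0.406 − f_C:
f_C·(2.3 − -32.7) = -5.784 − 0.406×(-32.7) = 7.492
f_C = 7.492 / 35.0 = 0.2141

0.214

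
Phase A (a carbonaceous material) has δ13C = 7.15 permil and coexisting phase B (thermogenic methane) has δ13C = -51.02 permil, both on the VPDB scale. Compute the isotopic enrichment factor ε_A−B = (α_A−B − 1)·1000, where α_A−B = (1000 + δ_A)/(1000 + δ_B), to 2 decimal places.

α_A−B = (1000 + 7.15) / (1000 + -51.02) = 1007.15 / 948.98 = 1.061297
ε_A−B = (1.061297 − 1) × 1000 = 61.297 permil
(The approximation ε ≈ δ_A − δ_B would give 58.17 permil.)

61.30 permil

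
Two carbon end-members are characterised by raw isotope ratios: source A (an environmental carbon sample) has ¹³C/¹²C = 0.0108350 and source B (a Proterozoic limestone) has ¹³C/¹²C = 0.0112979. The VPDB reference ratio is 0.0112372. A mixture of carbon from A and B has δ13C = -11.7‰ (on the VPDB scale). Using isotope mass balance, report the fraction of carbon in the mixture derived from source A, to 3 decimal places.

δ_A = (0.0108350/0.0112372 − 1)×1000 = (0.964208 − 1)×1000 = -35.792‰
δ_B = (0.0112979/0.0112372 − 1)×1000 = (1.005402 − 1)×1000 = 5.402‰
f_A = (δ_mix − δ_B)/(δ_A − δ_B) = (-11.7 − (5.402))/(-35.792 − (5.402))
f_A = -17.102 / -41.194 = 0.4152

0.415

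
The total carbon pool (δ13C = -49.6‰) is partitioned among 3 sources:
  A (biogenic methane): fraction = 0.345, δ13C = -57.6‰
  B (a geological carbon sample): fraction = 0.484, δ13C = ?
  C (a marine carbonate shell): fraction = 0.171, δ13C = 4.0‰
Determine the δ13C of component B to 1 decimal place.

Isotope mass balance: δ_bulk = Σ fᵢ·δᵢ.
-49.6 = 0.345×(-57.6) + 0.484×δ_B + 0.171×(4.0)
0.484·δ_B = -49.6 − (-19.188) = -30.412
δ_B = -30.412 / 0.484 = -62.83‰

-62.8‰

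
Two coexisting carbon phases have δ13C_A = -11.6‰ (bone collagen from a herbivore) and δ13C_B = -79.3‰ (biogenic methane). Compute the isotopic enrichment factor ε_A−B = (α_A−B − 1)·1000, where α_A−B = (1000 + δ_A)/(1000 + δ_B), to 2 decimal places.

α_A−B = (1000 + -11.6) / (1000 + -79.3) = 988.4 / 920.7 = 1.073531
ε_A−B = (1.073531 − 1) × 1000 = 73.531‰
(The approximation ε ≈ δ_A − δ_B would give 67.7‰.)

73.53‰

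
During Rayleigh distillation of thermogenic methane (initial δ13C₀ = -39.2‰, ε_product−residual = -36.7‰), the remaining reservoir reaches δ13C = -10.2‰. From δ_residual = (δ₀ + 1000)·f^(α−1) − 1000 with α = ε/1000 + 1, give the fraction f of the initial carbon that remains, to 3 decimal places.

α − 1 = ε/1000 = -0.0367
(δ_res + 1000)/(δ₀ + 1000) = (-10.2 + 1000)/(-39.2 + 1000) = 989.8/960.8 = 1.030183
f = 1.030183^(1/-0.0367) = exp(ln(1.030183)/-0.0367) = exp(0.02974/-0.0367)
f = exp(-0.8103) = 0.4447

0.445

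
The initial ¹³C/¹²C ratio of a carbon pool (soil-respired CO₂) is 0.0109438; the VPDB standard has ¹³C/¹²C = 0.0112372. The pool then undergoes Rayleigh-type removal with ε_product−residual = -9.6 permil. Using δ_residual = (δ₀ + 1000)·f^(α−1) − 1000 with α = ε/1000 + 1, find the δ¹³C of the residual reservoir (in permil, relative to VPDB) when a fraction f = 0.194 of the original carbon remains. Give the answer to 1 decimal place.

δ₀ = (0.0109438/0.0112372 − 1)×1000 = (0.973890 − 1)×1000 = -26.110 permil
α − 1 = ε/1000 = -0.0096
f^(α−1) = 0.194^(-0.0096) = 1.015868
δ_res = (-26.110 + 1000) × 1.015868 − 1000 = 989.344 − 1000 = -10.66 permil

-10.7 permil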